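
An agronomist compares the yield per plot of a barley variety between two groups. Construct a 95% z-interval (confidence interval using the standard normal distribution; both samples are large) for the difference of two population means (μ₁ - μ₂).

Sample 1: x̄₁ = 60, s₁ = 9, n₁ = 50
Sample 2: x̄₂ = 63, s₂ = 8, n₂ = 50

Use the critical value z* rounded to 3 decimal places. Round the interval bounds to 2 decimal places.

Both samples are large (n₁ = 50 ≥ 30, n₂ = 50 ≥ 30), so a z-interval for the difference of means applies.

Point estimate: x̄₁ - x̄₂ = 60 - 63 = -3

Standard error: SE = √(s₁²/n₁ + s₂²/n₂)
= √(9²/50 + 8²/50)
= √(1.620000 + 1.280000)
= 1.702939

For 95% confidence, z* = 1.96 (from standard normal table)
Margin of error: E = z* × SE = 1.96 × 1.702939 = 3.3378

Z-interval: (x̄₁ - x̄₂) ± E = -3 ± 3.3378 = (-6.3378, 0.3378)

Rounded to 2 decimal places:

(-6.34, 0.34)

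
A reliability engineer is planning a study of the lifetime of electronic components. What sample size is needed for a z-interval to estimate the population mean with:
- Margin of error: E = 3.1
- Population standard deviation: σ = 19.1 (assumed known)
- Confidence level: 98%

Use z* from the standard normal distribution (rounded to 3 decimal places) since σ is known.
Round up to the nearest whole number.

Using z* since population σ is known (z-interval formula).

For 98% confidence, z* = 2.326 (from standard normal table)

Sample size formula for z-interval: n = (z*σ/E)²

n = (2.326 × 19.1 / 3.1)²
  = (14.331161)²
  = 205.3822

Round up to the nearest whole number: n = 206

206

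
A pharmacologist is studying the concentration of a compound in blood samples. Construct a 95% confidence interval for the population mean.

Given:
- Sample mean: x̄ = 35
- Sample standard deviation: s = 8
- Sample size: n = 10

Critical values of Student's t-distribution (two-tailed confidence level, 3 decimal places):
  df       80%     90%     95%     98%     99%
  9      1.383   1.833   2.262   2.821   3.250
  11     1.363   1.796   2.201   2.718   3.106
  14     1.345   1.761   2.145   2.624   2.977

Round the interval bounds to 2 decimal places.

The population standard deviation σ is unknown (only the sample standard deviation s is given), so use a t-interval with df = n - 1 = 10 - 1 = 9.

For 95% confidence with df = 9, t* = 2.262 (from t-table)

Standard error: SE = s/√n = 8/√10 = 2.529822

Margin of error: E = t* × SE = 2.262 × 2.529822 = 5.7225

T-interval: x̄ ± E = 35 ± 5.7225 = (29.2775, 40.7225)

Rounded to 2 decimal places:

(29.28, 40.72)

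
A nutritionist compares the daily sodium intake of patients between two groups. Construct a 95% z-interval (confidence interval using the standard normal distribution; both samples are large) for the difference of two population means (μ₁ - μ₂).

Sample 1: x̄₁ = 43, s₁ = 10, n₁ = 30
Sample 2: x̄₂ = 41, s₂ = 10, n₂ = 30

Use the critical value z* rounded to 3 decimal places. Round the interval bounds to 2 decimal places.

Both samples are large (n₁ = 30 ≥ 30, n₂ = 30 ≥ 30), so a z-interval for the difference of means applies.

Point estimate: x̄₁ - x̄₂ = 43 - 41 = 2

Standard error: SE = √(s₁²/n₁ + s₂²/n₂)
= √(10²/30 + 10²/30)
= √(3.333333 + 3.333333)
= 2.581989

For 95% confidence, z* = 1.96 (from standard normal table)
Margin of error: E = z* × SE = 1.96 × 2.581989 = 5.0607

Z-interval: (x̄₁ - x̄₂) ± E = 2 ± 5.0607 = (-3.0607, 7.0607)

Rounded to 2 decimal places:

(-3.06, 7.06)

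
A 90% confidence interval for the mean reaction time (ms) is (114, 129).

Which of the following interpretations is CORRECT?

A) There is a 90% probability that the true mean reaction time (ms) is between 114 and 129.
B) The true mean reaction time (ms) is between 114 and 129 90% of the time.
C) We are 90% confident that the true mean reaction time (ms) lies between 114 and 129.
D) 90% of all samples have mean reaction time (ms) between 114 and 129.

A confidence interval represents our confidence in the procedure, not a probability statement about the parameter.

Key concept: If we repeated this sampling process many times and computed a 90% CI each time, about 90% of those intervals would contain the true population parameter.

For this specific interval (114, 129):
- Midpoint (point estimate): 121.5
- Margin of error: 7.5

The correct interpretation is the one stating confidence that the true parameter lies in the interval — option C.

C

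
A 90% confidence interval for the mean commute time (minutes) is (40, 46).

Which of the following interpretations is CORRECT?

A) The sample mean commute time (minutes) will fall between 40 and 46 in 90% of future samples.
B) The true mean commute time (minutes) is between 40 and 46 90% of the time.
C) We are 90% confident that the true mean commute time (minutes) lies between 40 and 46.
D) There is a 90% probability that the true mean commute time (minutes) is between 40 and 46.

A confidence interval represents our confidence in the procedure, not a probability statement about the parameter.

Key concept: If we repeated this sampling process many times and computed a 90% CI each time, about 90% of those intervals would contain the true population parameter.

For this specific interval (40, 46):
- Midpoint (point estimate): 43
- Margin of error: 3

The correct interpretation is the one stating confidence that the true parameter lies in the interval — option C.

C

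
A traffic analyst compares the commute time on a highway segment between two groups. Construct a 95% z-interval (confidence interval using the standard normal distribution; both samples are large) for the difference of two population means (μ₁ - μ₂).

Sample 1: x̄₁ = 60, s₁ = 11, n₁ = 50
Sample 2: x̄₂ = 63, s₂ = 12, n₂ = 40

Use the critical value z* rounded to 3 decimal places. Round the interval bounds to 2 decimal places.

Both samples are large (n₁ = 50 ≥ 30, n₂ = 40 ≥ 30), so a z-interval for the difference of means applies.

Point estimate: x̄₁ - x̄₂ = 60 - 63 = -3

Standard error: SE = √(s₁²/n₁ + s₂²/n₂)
= √(11²/50 + 12²/40)
= √(2.420000 + 3.600000)
= 2.453569

For 95% confidence, z* = 1.96 (from standard normal table)
Margin of error: E = z* × SE = 1.96 × 2.453569 = 4.8090

Z-interval: (x̄₁ - x̄₂) ± E = -3 ± 4.8090 = (-7.8090, 1.8090)

Rounded to 2 decimal places:

(-7.81, 1.81)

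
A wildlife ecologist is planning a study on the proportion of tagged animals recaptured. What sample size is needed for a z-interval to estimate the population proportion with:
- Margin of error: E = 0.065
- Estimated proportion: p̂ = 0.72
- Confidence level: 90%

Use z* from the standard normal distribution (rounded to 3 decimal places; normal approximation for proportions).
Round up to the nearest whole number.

Using z* for proportion z-interval (normal approximation).

For 90% confidence, z* = 1.645 (from standard normal table)

Sample size formula for proportion z-interval: n = z*²p̂(1-p̂)/E²

n = 1.645² × 0.72 × 0.28 / 0.065²
  = 2.706025 × 0.2016 / 0.004225
  = 129.1206

Round up to the nearest whole number: n = 130

130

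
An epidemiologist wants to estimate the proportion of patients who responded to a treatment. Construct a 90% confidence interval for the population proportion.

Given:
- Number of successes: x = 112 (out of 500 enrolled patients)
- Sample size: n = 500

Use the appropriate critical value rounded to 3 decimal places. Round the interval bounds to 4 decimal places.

Sample proportion: p̂ = 112/500 = 0.224000

Check conditions for normal approximation:
  np̂ = 112 ≥ 10 ✓
  n(1-p̂) = 388 ≥ 10 ✓

The sample is large enough, so use a z-interval (normal approximation) for the proportion.

For 90% confidence, z* = 1.645 (from standard normal table)

Standard error: SE = √(p̂(1-p̂)/n) = √(0.224000×0.776000/500) = 0.01864532

Margin of error: E = z* × SE = 1.645 × 0.01864532 = 0.030672

Z-interval: p̂ ± E = 0.224000 ± 0.030672 = (0.193328, 0.254672)

Rounded to 4 decimal places:

(0.1933, 0.2547)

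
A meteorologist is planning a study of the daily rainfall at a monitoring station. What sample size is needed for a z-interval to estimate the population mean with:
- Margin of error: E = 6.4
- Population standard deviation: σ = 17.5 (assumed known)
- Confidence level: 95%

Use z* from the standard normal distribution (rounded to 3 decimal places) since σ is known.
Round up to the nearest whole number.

Using z* since population σ is known (z-interval formula).

For 95% confidence, z* = 1.96 (from standard normal table)

Sample size formula for z-interval: n = (z*σ/E)²

n = (1.96 × 17.5 / 6.4)²
  = (5.359375)²
  = 28.7229

Round up to the nearest whole number: n = 29

29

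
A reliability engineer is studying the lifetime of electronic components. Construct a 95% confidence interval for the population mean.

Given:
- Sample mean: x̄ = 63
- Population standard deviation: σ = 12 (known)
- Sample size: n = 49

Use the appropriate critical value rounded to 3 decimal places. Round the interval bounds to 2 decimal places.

The population standard deviation σ is known, so use a z-interval (standard normal critical value).

For 95% confidence, z* = 1.96 (from standard normal table)

Standard error: SE = σ/√n = 12/√49 = 1.714286

Margin of error: E = z* × SE = 1.96 × 1.714286 = 3.3600

Z-interval: x̄ ± E = 63 ± 3.3600 = (59.6400, 66.3600)

Rounded to 2 decimal places:

(59.64, 66.36)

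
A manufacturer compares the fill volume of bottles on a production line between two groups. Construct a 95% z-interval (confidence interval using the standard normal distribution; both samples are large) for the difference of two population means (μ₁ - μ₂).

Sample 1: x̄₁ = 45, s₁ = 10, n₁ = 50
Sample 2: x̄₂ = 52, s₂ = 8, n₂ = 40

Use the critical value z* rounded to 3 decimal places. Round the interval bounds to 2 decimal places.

Both samples are large (n₁ = 50 ≥ 30, n₂ = 40 ≥ 30), so a z-interval for the difference of means applies.

Point estimate: x̄₁ - x̄₂ = 45 - 52 = -7

Standard error: SE = √(s₁²/n₁ + s₂²/n₂)
= √(10²/50 + 8²/40)
= √(2.000000 + 1.600000)
= 1.897367

For 95% confidence, z* = 1.96 (from standard normal table)
Margin of error: E = z* × SE = 1.96 × 1.897367 = 3.7188

Z-interval: (x̄₁ - x̄₂) ± E = -7 ± 3.7188 = (-10.7188, -3.2812)

Rounded to 2 decimal places:

(-10.72, -3.28)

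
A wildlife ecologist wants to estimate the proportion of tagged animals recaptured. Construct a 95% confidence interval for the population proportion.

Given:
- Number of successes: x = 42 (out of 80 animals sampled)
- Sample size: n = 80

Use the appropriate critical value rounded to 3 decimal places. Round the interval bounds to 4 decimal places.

Sample proportion: p̂ = 42/80 = 0.525000

Check conditions for normal approximation:
  np̂ = 42 ≥ 10 ✓
  n(1-p̂) = 38 ≥ 10 ✓

The sample is large enough, so use a z-interval (normal approximation) for the proportion.

For 95% confidence, z* = 1.96 (from standard normal table)

Standard error: SE = √(p̂(1-p̂)/n) = √(0.525000×0.475000/80) = 0.05583178

Margin of error: E = z* × SE = 1.96 × 0.05583178 = 0.109430

Z-interval: p̂ ± E = 0.525000 ± 0.109430 = (0.415570, 0.634430)

Rounded to 4 decimal places:

(0.4156, 0.6344)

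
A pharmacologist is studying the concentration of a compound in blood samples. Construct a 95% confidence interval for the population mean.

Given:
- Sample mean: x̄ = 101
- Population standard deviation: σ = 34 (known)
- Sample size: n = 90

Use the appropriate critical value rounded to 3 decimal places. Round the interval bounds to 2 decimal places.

The population standard deviation σ is known, so use a z-interval (standard normal critical value).

For 95% confidence, z* = 1.96 (from standard normal table)

Standard error: SE = σ/√n = 34/√90 = 3.583915

Margin of error: E = z* × SE = 1.96 × 3.583915 = 7.0245

Z-interval: x̄ ± E = 101 ± 7.0245 = (93.9755, 108.0245)

Rounded to 2 decimal places:

(93.98, 108.02)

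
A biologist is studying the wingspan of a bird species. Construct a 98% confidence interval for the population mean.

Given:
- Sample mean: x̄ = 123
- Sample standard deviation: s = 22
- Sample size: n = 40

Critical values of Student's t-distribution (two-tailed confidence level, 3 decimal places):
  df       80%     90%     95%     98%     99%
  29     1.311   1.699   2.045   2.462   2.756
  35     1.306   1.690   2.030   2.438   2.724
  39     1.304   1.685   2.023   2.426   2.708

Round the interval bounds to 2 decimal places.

The population standard deviation σ is unknown (only the sample standard deviation s is given), so use a t-interval with df = n - 1 = 40 - 1 = 39.

For 98% confidence with df = 39, t* = 2.426 (from t-table)

Standard error: SE = s/√n = 22/√40 = 3.478505

Margin of error: E = t* × SE = 2.426 × 3.478505 = 8.4389

T-interval: x̄ ± E = 123 ± 8.4389 = (114.5611, 131.4389)

Rounded to 2 decimal places:

(114.56, 131.44)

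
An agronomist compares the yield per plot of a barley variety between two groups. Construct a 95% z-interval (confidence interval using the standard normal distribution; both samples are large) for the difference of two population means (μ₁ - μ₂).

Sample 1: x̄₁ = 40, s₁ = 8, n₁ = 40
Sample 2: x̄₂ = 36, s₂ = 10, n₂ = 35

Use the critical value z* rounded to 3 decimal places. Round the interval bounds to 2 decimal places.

Both samples are large (n₁ = 40 ≥ 30, n₂ = 35 ≥ 30), so a z-interval for the difference of means applies.

Point estimate: x̄₁ - x̄₂ = 40 - 36 = 4

Standard error: SE = √(s₁²/n₁ + s₂²/n₂)
= √(8²/40 + 10²/35)
= √(1.600000 + 2.857143)
= 2.111195

For 95% confidence, z* = 1.96 (from standard normal table)
Margin of error: E = z* × SE = 1.96 × 2.111195 = 4.1379

Z-interval: (x̄₁ - x̄₂) ± E = 4 ± 4.1379 = (-0.1379, 8.1379)

Rounded to 2 decimal places:

(-0.14, 8.14)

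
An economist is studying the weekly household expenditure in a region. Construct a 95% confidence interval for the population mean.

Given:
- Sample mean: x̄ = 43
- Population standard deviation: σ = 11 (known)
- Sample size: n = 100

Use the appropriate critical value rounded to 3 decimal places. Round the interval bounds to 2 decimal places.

The population standard deviation σ is known, so use a z-interval (standard normal critical value).

For 95% confidence, z* = 1.96 (from standard normal table)

Standard error: SE = σ/√n = 11/√100 = 1.100000

Margin of error: E = z* × SE = 1.96 × 1.100000 = 2.1560

Z-interval: x̄ ± E = 43 ± 2.1560 = (40.8440, 45.1560)

Rounded to 2 decimal places:

(40.84, 45.16)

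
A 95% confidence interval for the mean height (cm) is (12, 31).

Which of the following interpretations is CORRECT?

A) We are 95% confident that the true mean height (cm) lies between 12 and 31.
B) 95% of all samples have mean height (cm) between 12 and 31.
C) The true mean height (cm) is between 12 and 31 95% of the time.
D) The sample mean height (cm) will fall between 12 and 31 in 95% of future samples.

A confidence interval represents our confidence in the procedure, not a probability statement about the parameter.

Key concept: If we repeated this sampling process many times and computed a 95% CI each time, about 95% of those intervals would contain the true population parameter.

For this specific interval (12, 31):
- Midpoint (point estimate): 21.5
- Margin of error: 9.5

The correct interpretation is the one stating confidence that the true parameter lies in the interval — option A.

A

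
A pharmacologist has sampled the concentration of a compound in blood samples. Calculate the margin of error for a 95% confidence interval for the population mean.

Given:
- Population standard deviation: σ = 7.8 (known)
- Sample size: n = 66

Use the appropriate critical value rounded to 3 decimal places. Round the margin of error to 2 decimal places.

The population standard deviation σ is known, so use the z-interval margin of error formula.

For 95% confidence, z* = 1.96 (from standard normal table)

Margin of error formula for z-interval: E = z* × σ/√n

E = 1.96 × 7.8/√66
  = 1.96 × 0.960114
  = 1.8818

Rounded to 2 decimal places:

1.88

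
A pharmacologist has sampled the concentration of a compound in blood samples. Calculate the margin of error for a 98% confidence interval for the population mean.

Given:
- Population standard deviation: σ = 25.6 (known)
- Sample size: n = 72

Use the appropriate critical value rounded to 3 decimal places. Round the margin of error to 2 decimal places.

The population standard deviation σ is known, so use the z-interval margin of error formula.

For 98% confidence, z* = 2.326 (from standard normal table)

Margin of error formula for z-interval: E = z* × σ/√n

E = 2.326 × 25.6/√72
  = 2.326 × 3.016989
  = 7.0175

Rounded to 2 decimal places:

7.02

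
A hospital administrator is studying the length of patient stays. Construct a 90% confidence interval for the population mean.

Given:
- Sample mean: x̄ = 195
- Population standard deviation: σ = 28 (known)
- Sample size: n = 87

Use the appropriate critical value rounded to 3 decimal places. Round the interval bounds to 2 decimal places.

The population standard deviation σ is known, so use a z-interval (standard normal critical value).

For 90% confidence, z* = 1.645 (from standard normal table)

Standard error: SE = σ/√n = 28/√87 = 3.001915

Margin of error: E = z* × SE = 1.645 × 3.001915 = 4.9382

Z-interval: x̄ ± E = 195 ± 4.9382 = (190.0618, 199.9382)

Rounded to 2 decimal places:

(190.06, 199.94)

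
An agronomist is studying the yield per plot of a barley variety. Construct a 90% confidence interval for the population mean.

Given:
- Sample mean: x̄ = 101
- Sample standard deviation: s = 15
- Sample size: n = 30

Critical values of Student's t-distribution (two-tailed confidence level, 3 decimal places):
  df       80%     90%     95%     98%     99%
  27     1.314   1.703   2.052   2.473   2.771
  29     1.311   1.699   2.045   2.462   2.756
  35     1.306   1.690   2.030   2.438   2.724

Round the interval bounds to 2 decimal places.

The population standard deviation σ is unknown (only the sample standard deviation s is given), so use a t-interval with df = n - 1 = 30 - 1 = 29.

For 90% confidence with df = 29, t* = 1.699 (from t-table)

Standard error: SE = s/√n = 15/√30 = 2.738613

Margin of error: E = t* × SE = 1.699 × 2.738613 = 4.6529

T-interval: x̄ ± E = 101 ± 4.6529 = (96.3471, 105.6529)

Rounded to 2 decimal places:

(96.35, 105.65)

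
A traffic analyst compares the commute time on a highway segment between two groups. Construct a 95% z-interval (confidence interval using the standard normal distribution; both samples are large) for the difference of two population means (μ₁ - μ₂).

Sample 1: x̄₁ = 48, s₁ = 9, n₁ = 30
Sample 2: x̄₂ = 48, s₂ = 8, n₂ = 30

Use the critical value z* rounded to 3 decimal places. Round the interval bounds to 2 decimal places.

Both samples are large (n₁ = 30 ≥ 30, n₂ = 30 ≥ 30), so a z-interval for the difference of means applies.

Point estimate: x̄₁ - x̄₂ = 48 - 48 = 0

Standard error: SE = √(s₁²/n₁ + s₂²/n₂)
= √(9²/30 + 8²/30)
= √(2.700000 + 2.133333)
= 2.198484

For 95% confidence, z* = 1.96 (from standard normal table)
Margin of error: E = z* × SE = 1.96 × 2.198484 = 4.3090

Z-interval: (x̄₁ - x̄₂) ± E = 0 ± 4.3090 = (-4.3090, 4.3090)

Rounded to 2 decimal places:

(-4.31, 4.31)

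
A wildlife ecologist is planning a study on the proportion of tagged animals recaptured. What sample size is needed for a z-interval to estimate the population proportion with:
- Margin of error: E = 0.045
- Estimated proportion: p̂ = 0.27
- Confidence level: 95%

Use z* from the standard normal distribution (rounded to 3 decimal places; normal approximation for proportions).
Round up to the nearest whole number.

Using z* for proportion z-interval (normal approximation).

For 95% confidence, z* = 1.96 (from standard normal table)

Sample size formula for proportion z-interval: n = z*²p̂(1-p̂)/E²

n = 1.96² × 0.27 × 0.73 / 0.045²
  = 3.8416 × 0.1971 / 0.002025
  = 373.9157

Round up to the nearest whole number: n = 374

374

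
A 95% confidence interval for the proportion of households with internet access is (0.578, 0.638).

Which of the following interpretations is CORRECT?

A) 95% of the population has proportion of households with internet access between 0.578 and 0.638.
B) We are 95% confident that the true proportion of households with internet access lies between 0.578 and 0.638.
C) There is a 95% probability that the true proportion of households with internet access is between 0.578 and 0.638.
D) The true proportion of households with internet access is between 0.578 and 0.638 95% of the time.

A confidence interval represents our confidence in the procedure, not a probability statement about the parameter.

Key concept: If we repeated this sampling process many times and computed a 95% CI each time, about 95% of those intervals would contain the true population parameter.

For this specific interval (0.578, 0.638):
- Midpoint (point estimate): 0.608
- Margin of error: 0.03

The correct interpretation is the one stating confidence that the true parameter lies in the interval — option B.

B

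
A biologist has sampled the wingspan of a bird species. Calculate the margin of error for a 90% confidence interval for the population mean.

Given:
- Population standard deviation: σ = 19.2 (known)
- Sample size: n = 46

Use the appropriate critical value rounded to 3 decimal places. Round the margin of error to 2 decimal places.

The population standard deviation σ is known, so use the z-interval margin of error formula.

For 90% confidence, z* = 1.645 (from standard normal table)

Margin of error formula for z-interval: E = z* × σ/√n

E = 1.645 × 19.2/√46
  = 1.645 × 2.830886
  = 4.6568

Rounded to 2 decimal places:

4.66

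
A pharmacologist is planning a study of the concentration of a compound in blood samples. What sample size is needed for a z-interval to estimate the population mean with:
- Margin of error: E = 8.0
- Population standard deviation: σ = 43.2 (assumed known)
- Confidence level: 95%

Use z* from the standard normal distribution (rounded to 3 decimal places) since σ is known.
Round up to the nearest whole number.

Using z* since population σ is known (z-interval formula).

For 95% confidence, z* = 1.96 (from standard normal table)

Sample size formula for z-interval: n = (z*σ/E)²

n = (1.96 × 43.2 / 8.0)²
  = (10.584000)²
  = 112.0211

Round up to the nearest whole number: n = 113

113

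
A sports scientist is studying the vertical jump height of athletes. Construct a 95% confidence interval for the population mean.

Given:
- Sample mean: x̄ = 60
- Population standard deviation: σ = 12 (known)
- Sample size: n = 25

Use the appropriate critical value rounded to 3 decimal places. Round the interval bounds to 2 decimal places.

The population standard deviation σ is known, so use a z-interval (standard normal critical value).

For 95% confidence, z* = 1.96 (from standard normal table)

Standard error: SE = σ/√n = 12/√25 = 2.400000

Margin of error: E = z* × SE = 1.96 × 2.400000 = 4.7040

Z-interval: x̄ ± E = 60 ± 4.7040 = (55.2960, 64.7040)

Rounded to 2 decimal places:

(55.30, 64.70)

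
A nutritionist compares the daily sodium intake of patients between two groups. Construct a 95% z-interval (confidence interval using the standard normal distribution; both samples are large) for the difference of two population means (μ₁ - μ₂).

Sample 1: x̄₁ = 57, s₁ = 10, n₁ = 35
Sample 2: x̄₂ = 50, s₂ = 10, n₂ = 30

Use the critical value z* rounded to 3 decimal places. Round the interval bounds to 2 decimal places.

Both samples are large (n₁ = 35 ≥ 30, n₂ = 30 ≥ 30), so a z-interval for the difference of means applies.

Point estimate: x̄₁ - x̄₂ = 57 - 50 = 7

Standard error: SE = √(s₁²/n₁ + s₂²/n₂)
= √(10²/35 + 10²/30)
= √(2.857143 + 3.333333)
= 2.488067

For 95% confidence, z* = 1.96 (from standard normal table)
Margin of error: E = z* × SE = 1.96 × 2.488067 = 4.8766

Z-interval: (x̄₁ - x̄₂) ± E = 7 ± 4.8766 = (2.1234, 11.8766)

Rounded to 2 decimal places:

(2.12, 11.88)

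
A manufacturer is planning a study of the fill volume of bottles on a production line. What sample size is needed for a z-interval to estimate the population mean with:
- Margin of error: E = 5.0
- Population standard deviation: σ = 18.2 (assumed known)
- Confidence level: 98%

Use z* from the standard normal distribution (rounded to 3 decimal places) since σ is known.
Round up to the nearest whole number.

Using z* since population σ is known (z-interval formula).

For 98% confidence, z* = 2.326 (from standard normal table)

Sample size formula for z-interval: n = (z*σ/E)²

n = (2.326 × 18.2 / 5.0)²
  = (8.466640)²
  = 71.6840

Round up to the nearest whole number: n = 72

72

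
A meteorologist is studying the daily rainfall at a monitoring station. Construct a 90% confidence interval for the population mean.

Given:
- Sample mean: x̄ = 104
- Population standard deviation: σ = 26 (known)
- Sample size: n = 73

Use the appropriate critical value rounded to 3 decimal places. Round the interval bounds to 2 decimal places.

The population standard deviation σ is known, so use a z-interval (standard normal critical value).

For 90% confidence, z* = 1.645 (from standard normal table)

Standard error: SE = σ/√n = 26/√73 = 3.043070

Margin of error: E = z* × SE = 1.645 × 3.043070 = 5.0058

Z-interval: x̄ ± E = 104 ± 5.0058 = (98.9942, 109.0058)

Rounded to 2 decimal places:

(98.99, 109.01)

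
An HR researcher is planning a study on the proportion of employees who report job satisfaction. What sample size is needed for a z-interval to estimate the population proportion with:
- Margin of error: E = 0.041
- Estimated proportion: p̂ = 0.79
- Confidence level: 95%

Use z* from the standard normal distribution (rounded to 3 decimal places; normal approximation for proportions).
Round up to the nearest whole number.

Using z* for proportion z-interval (normal approximation).

For 95% confidence, z* = 1.96 (from standard normal table)

Sample size formula for proportion z-interval: n = z*²p̂(1-p̂)/E²

n = 1.96² × 0.79 × 0.21 / 0.041²
  = 3.8416 × 0.1659 / 0.001681
  = 379.1323

Round up to the nearest whole number: n = 380

380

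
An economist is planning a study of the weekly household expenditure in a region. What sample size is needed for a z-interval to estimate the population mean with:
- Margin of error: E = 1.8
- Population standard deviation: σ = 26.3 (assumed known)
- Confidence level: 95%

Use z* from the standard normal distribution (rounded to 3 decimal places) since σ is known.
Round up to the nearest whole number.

Using z* since population σ is known (z-interval formula).

For 95% confidence, z* = 1.96 (from standard normal table)

Sample size formula for z-interval: n = (z*σ/E)²

n = (1.96 × 26.3 / 1.8)²
  = (28.637778)²
  = 820.1223

Round up to the nearest whole number: n = 821

821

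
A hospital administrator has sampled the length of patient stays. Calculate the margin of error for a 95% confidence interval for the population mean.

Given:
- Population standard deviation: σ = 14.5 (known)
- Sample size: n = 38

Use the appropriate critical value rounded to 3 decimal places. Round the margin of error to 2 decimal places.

The population standard deviation σ is known, so use the z-interval margin of error formula.

For 95% confidence, z* = 1.96 (from standard normal table)

Margin of error formula for z-interval: E = z* × σ/√n

E = 1.96 × 14.5/√38
  = 1.96 × 2.352211
  = 4.6103

Rounded to 2 decimal places:

4.61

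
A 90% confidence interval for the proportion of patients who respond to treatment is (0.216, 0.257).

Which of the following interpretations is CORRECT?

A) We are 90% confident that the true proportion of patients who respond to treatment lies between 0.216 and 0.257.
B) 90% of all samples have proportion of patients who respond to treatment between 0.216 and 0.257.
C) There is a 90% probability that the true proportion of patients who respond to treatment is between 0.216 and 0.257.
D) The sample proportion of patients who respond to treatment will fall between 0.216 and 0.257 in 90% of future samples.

A confidence interval represents our confidence in the procedure, not a probability statement about the parameter.

Key concept: If we repeated this sampling process many times and computed a 90% CI each time, about 90% of those intervals would contain the true population parameter.

For this specific interval (0.216, 0.257):
- Midpoint (point estimate): 0.2365
- Margin of error: 0.0205

The correct interpretation is the one stating confidence that the true parameter lies in the interval — option A.

A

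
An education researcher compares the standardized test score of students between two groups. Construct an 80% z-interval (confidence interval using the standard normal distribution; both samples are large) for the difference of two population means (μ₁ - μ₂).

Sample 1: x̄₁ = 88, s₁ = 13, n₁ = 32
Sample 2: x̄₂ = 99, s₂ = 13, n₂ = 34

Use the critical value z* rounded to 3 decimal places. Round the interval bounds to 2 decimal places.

Both samples are large (n₁ = 32 ≥ 30, n₂ = 34 ≥ 30), so a z-interval for the difference of means applies.

Point estimate: x̄₁ - x̄₂ = 88 - 99 = -11

Standard error: SE = √(s₁²/n₁ + s₂²/n₂)
= √(13²/32 + 13²/34)
= √(5.281250 + 4.970588)
= 3.201849

For 80% confidence, z* = 1.282 (from standard normal table)
Margin of error: E = z* × SE = 1.282 × 3.201849 = 4.1048

Z-interval: (x̄₁ - x̄₂) ± E = -11 ± 4.1048 = (-15.1048, -6.8952)

Rounded to 2 decimal places:

(-15.10, -6.90)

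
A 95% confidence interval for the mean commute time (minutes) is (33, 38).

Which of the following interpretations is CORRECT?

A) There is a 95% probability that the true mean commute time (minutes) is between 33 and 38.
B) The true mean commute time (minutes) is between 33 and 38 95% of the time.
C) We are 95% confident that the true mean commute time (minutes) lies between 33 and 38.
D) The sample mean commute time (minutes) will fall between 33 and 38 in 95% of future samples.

A confidence interval represents our confidence in the procedure, not a probability statement about the parameter.

Key concept: If we repeated this sampling process many times and computed a 95% CI each time, about 95% of those intervals would contain the true population parameter.

For this specific interval (33, 38):
- Midpoint (point estimate): 35.5
- Margin of error: 2.5

The correct interpretation is the one stating confidence that the true parameter lies in the interval — option C.

C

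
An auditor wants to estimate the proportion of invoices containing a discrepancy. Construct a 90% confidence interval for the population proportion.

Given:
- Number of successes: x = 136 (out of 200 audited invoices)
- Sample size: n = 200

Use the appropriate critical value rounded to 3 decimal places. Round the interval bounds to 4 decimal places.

Sample proportion: p̂ = 136/200 = 0.680000

Check conditions for normal approximation:
  np̂ = 136 ≥ 10 ✓
  n(1-p̂) = 64 ≥ 10 ✓

The sample is large enough, so use a z-interval (normal approximation) for the proportion.

For 90% confidence, z* = 1.645 (from standard normal table)

Standard error: SE = √(p̂(1-p̂)/n) = √(0.680000×0.320000/200) = 0.03298485

Margin of error: E = z* × SE = 1.645 × 0.03298485 = 0.054260

Z-interval: p̂ ± E = 0.680000 ± 0.054260 = (0.625740, 0.734260)

Rounded to 4 decimal places:

(0.6257, 0.7343)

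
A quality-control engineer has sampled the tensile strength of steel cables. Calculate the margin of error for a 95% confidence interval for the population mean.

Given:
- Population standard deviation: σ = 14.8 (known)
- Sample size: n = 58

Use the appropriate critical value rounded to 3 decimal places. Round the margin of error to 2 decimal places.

The population standard deviation σ is known, so use the z-interval margin of error formula.

For 95% confidence, z* = 1.96 (from standard normal table)

Margin of error formula for z-interval: E = z* × σ/√n

E = 1.96 × 14.8/√58
  = 1.96 × 1.943335
  = 3.8089

Rounded to 2 decimal places:

3.81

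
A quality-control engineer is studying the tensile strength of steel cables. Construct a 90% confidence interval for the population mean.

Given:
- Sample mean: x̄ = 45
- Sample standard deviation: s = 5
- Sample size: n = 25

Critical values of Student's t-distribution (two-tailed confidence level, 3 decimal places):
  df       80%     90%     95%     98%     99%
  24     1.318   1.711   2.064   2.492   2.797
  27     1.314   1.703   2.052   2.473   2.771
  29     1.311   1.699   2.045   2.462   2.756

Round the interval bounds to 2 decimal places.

The population standard deviation σ is unknown (only the sample standard deviation s is given), so use a t-interval with df = n - 1 = 25 - 1 = 24.

For 90% confidence with df = 24, t* = 1.711 (from t-table)

Standard error: SE = s/√n = 5/√25 = 1.000000

Margin of error: E = t* × SE = 1.711 × 1.000000 = 1.7110

T-interval: x̄ ± E = 45 ± 1.7110 = (43.2890, 46.7110)

Rounded to 2 decimal places:

(43.29, 46.71)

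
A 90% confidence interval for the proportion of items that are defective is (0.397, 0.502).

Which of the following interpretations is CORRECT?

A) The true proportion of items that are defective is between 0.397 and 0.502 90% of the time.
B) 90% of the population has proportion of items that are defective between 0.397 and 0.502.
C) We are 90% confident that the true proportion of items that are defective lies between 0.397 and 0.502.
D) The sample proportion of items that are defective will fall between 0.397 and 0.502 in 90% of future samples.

A confidence interval represents our confidence in the procedure, not a probability statement about the parameter.

Key concept: If we repeated this sampling process many times and computed a 90% CI each time, about 90% of those intervals would contain the true population parameter.

For this specific interval (0.397, 0.502):
- Midpoint (point estimate): 0.4495
- Margin of error: 0.0525

The correct interpretation is the one stating confidence that the true parameter lies in the interval — option C.

C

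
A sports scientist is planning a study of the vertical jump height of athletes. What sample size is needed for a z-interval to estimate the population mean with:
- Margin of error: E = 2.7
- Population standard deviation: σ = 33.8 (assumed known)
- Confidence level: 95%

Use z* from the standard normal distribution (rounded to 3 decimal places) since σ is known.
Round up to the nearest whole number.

Using z* since population σ is known (z-interval formula).

For 95% confidence, z* = 1.96 (from standard normal table)

Sample size formula for z-interval: n = (z*σ/E)²

n = (1.96 × 33.8 / 2.7)²
  = (24.536296)²
  = 602.0298

Round up to the nearest whole number: n = 603

603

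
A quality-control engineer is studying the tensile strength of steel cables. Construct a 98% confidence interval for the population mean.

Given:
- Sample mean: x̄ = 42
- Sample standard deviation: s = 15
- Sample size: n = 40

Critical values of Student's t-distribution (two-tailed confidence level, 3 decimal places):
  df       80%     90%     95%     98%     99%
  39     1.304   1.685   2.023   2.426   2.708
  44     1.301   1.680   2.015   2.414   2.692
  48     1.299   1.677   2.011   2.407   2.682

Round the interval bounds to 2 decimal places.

The population standard deviation σ is unknown (only the sample standard deviation s is given), so use a t-interval with df = n - 1 = 40 - 1 = 39.

For 98% confidence with df = 39, t* = 2.426 (from t-table)

Standard error: SE = s/√n = 15/√40 = 2.371708

Margin of error: E = t* × SE = 2.426 × 2.371708 = 5.7538

T-interval: x̄ ± E = 42 ± 5.7538 = (36.2462, 47.7538)

Rounded to 2 decimal places:

(36.25, 47.75)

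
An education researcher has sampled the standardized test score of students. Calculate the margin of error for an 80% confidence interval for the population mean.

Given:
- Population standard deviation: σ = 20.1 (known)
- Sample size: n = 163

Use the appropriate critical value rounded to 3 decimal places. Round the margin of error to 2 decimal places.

The population standard deviation σ is known, so use the z-interval margin of error formula.

For 80% confidence, z* = 1.282 (from standard normal table)

Margin of error formula for z-interval: E = z* × σ/√n

E = 1.282 × 20.1/√163
  = 1.282 × 1.574354
  = 2.0183

Rounded to 2 decimal places:

2.02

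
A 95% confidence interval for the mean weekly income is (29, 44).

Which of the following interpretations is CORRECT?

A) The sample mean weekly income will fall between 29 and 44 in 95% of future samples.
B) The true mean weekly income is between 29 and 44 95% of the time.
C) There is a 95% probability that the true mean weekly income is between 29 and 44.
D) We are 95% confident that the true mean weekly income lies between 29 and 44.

A confidence interval represents our confidence in the procedure, not a probability statement about the parameter.

Key concept: If we repeated this sampling process many times and computed a 95% CI each time, about 95% of those intervals would contain the true population parameter.

For this specific interval (29, 44):
- Midpoint (point estimate): 36.5
- Margin of error: 7.5

The correct interpretation is the one stating confidence that the true parameter lies in the interval — option D.

D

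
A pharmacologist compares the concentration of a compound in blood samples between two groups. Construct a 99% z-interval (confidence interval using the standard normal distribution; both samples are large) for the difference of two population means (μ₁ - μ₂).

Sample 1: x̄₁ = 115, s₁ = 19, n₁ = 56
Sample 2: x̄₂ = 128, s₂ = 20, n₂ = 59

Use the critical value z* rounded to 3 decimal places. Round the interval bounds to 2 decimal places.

Both samples are large (n₁ = 56 ≥ 30, n₂ = 59 ≥ 30), so a z-interval for the difference of means applies.

Point estimate: x̄₁ - x̄₂ = 115 - 128 = -13

Standard error: SE = √(s₁²/n₁ + s₂²/n₂)
= √(19²/56 + 20²/59)
= √(6.446429 + 6.779661)
= 3.636769

For 99% confidence, z* = 2.576 (from standard normal table)
Margin of error: E = z* × SE = 2.576 × 3.636769 = 9.3683

Z-interval: (x̄₁ - x̄₂) ± E = -13 ± 9.3683 = (-22.3683, -3.6317)

Rounded to 2 decimal places:

(-22.37, -3.63)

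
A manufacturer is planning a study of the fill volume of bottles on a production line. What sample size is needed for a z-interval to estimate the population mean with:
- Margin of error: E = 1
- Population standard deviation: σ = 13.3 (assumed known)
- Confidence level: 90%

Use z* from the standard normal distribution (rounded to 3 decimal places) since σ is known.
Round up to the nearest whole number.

Using z* since population σ is known (z-interval formula).

For 90% confidence, z* = 1.645 (from standard normal table)

Sample size formula for z-interval: n = (z*σ/E)²

n = (1.645 × 13.3 / 1)²
  = (21.878500)²
  = 478.6688

Round up to the nearest whole number: n = 479

479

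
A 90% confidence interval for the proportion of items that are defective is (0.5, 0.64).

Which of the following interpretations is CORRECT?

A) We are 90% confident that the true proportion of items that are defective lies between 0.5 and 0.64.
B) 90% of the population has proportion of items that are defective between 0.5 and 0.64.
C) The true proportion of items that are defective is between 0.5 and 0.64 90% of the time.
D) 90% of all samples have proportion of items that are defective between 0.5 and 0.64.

A confidence interval represents our confidence in the procedure, not a probability statement about the parameter.

Key concept: If we repeated this sampling process many times and computed a 90% CI each time, about 90% of those intervals would contain the true population parameter.

For this specific interval (0.5, 0.64):
- Midpoint (point estimate): 0.57
- Margin of error: 0.07

The correct interpretation is the one stating confidence that the true parameter lies in the interval — option A.

A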